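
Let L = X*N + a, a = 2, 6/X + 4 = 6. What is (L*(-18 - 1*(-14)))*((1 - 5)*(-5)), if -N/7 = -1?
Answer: -1840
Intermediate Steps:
N = 7 (N = -7*(-1) = 7)
X = 3 (X = 6/(-4 + 6) = 6/2 = 6*(½) = 3)
L = 23 (L = 3*7 + 2 = 21 + 2 = 23)
(L*(-18 - 1*(-14)))*((1 - 5)*(-5)) = (23*(-18 - 1*(-14)))*((1 - 5)*(-5)) = (23*(-18 + 14))*(-4*(-5)) = (23*(-4))*20 = -92*20 = -1840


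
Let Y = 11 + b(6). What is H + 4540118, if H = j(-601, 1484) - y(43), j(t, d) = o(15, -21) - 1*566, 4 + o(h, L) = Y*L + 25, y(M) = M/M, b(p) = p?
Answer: 4539215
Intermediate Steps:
y(M) = 1
Y = 17 (Y = 11 + 6 = 17)
o(h, L) = 21 + 17*L (o(h, L) = -4 + (17*L + 25) = -4 + (25 + 17*L) = 21 + 17*L)
j(t, d) = -902 (j(t, d) = (21 + 17*(-21)) - 1*566 = (21 - 357) - 566 = -336 - 566 = -902)
H = -903 (H = -902 - 1*1 = -902 - 1 = -903)
H + 4540118 = -903 + 4540118 = 4539215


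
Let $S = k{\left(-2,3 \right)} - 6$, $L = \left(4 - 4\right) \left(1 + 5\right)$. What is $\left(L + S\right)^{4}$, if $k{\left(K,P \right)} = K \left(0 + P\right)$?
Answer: $20736$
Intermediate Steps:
$k{\left(K,P \right)} = K P$
$L = 0$ ($L = 0 \cdot 6 = 0$)
$S = -12$ ($S = \left(-2\right) 3 - 6 = -6 - 6 = -12$)
$\left(L + S\right)^{4} = \left(0 - 12\right)^{4} = \left(-12\right)^{4} = 20736$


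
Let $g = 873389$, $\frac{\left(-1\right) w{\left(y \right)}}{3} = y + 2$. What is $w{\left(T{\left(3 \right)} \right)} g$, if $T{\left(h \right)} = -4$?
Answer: $5240334$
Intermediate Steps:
$w{\left(y \right)} = -6 - 3 y$ ($w{\left(y \right)} = - 3 \left(y + 2\right) = - 3 \left(2 + y\right) = -6 - 3 y$)
$w{\left(T{\left(3 \right)} \right)} g = \left(-6 - -12\right) 873389 = \left(-6 + 12\right) 873389 = 6 \cdot 873389 = 5240334$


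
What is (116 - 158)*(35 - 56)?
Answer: 882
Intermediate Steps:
(116 - 158)*(35 - 56) = -42*(-21) = 882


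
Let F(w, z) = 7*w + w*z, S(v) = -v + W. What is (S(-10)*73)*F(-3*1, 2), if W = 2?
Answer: -23652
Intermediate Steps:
S(v) = 2 - v (S(v) = -v + 2 = 2 - v)
(S(-10)*73)*F(-3*1, 2) = ((2 - 1*(-10))*73)*((-3*1)*(7 + 2)) = ((2 + 10)*73)*(-3*9) = (12*73)*(-27) = 876*(-27) = -23652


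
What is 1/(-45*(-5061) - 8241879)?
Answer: -1/8014134 ≈ -1.2478e-7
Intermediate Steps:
1/(-45*(-5061) - 8241879) = 1/(227745 - 8241879) = 1/(-8014134) = -1/8014134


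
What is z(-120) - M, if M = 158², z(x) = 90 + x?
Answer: -24994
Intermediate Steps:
M = 24964
z(-120) - M = (90 - 120) - 1*24964 = -30 - 24964 = -24994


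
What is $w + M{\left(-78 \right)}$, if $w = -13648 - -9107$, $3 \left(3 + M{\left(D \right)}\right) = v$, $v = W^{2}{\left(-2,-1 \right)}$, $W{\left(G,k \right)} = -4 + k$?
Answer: $- \frac{13607}{3} \approx -4535.7$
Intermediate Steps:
$v = 25$ ($v = \left(-4 - 1\right)^{2} = \left(-5\right)^{2} = 25$)
$M{\left(D \right)} = \frac{16}{3}$ ($M{\left(D \right)} = -3 + \frac{1}{3} \cdot 25 = -3 + \frac{25}{3} = \frac{16}{3}$)
$w = -4541$ ($w = -13648 + 9107 = -4541$)
$w + M{\left(-78 \right)} = -4541 + \frac{16}{3} = - \frac{13607}{3}$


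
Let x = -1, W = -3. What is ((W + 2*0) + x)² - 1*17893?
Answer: -17877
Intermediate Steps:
((W + 2*0) + x)² - 1*17893 = ((-3 + 2*0) - 1)² - 1*17893 = ((-3 + 0) - 1)² - 17893 = (-3 - 1)² - 17893 = (-4)² - 17893 = 16 - 17893 = -17877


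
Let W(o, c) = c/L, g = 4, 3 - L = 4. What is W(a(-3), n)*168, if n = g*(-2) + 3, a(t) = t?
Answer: 840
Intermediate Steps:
L = -1 (L = 3 - 1*4 = 3 - 4 = -1)
n = -5 (n = 4*(-2) + 3 = -8 + 3 = -5)
W(o, c) = -c (W(o, c) = c/(-1) = c*(-1) = -c)
W(a(-3), n)*168 = -1*(-5)*168 = 5*168 = 840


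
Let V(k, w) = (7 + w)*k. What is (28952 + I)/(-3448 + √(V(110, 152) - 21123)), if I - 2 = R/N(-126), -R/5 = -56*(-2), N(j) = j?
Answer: -898638448/107031033 - 260626*I*√3633/107031033 ≈ -8.3961 - 0.14677*I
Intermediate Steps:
V(k, w) = k*(7 + w)
R = -560 (R = -(-280)*(-2) = -5*112 = -560)
I = 58/9 (I = 2 - 560/(-126) = 2 - 560*(-1/126) = 2 + 40/9 = 58/9 ≈ 6.4444)
(28952 + I)/(-3448 + √(V(110, 152) - 21123)) = (28952 + 58/9)/(-3448 + √(110*(7 + 152) - 21123)) = 260626/(9*(-3448 + √(110*159 - 21123))) = 260626/(9*(-3448 + √(17490 - 21123))) = 260626/(9*(-3448 + √(-3633))) = 260626/(9*(-3448 + I*√3633))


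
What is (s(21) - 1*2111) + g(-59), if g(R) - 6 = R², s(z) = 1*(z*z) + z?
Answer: 1838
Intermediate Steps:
s(z) = z + z² (s(z) = 1*z² + z = z² + z = z + z²)
g(R) = 6 + R²
(s(21) - 1*2111) + g(-59) = (21*(1 + 21) - 1*2111) + (6 + (-59)²) = (21*22 - 2111) + (6 + 3481) = (462 - 2111) + 3487 = -1649 + 3487 = 1838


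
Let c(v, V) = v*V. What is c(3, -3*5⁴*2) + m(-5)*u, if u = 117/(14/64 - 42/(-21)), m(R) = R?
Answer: -817470/71 ≈ -11514.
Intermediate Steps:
c(v, V) = V*v
u = 3744/71 (u = 117/(14*(1/64) - 42*(-1/21)) = 117/(7/32 + 2) = 117/(71/32) = 117*(32/71) = 3744/71 ≈ 52.732)
c(3, -3*5⁴*2) + m(-5)*u = (-3*5⁴*2)*3 - 5*3744/71 = (-3*625*2)*3 - 18720/71 = -1875*2*3 - 18720/71 = -3750*3 - 18720/71 = -11250 - 18720/71 = -817470/71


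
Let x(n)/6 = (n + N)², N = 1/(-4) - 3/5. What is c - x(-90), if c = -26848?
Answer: -15274067/200 ≈ -76370.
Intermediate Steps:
N = -17/20 (N = 1*(-¼) - 3*⅕ = -¼ - ⅗ = -17/20 ≈ -0.85000)
x(n) = 6*(-17/20 + n)² (x(n) = 6*(n - 17/20)² = 6*(-17/20 + n)²)
c - x(-90) = -26848 - 3*(-17 + 20*(-90))²/200 = -26848 - 3*(-17 - 1800)²/200 = -26848 - 3*(-1817)²/200 = -26848 - 3*3301489/200 = -26848 - 1*9904467/200 = -26848 - 9904467/200 = -15274067/200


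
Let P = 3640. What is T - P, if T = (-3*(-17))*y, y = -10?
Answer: -4150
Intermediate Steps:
T = -510 (T = -3*(-17)*(-10) = 51*(-10) = -510)
T - P = -510 - 1*3640 = -510 - 3640 = -4150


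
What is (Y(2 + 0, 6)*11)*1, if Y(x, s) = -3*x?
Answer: -66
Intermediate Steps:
(Y(2 + 0, 6)*11)*1 = (-3*(2 + 0)*11)*1 = (-3*2*11)*1 = -6*11*1 = -66*1 = -66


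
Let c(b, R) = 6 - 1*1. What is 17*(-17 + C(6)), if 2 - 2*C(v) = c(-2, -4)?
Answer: -629/2 ≈ -314.50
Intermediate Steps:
c(b, R) = 5 (c(b, R) = 6 - 1 = 5)
C(v) = -3/2 (C(v) = 1 - ½*5 = 1 - 5/2 = -3/2)
17*(-17 + C(6)) = 17*(-17 - 3/2) = 17*(-37/2) = -629/2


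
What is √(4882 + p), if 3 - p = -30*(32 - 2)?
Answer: √5785 ≈ 76.059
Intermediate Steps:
p = 903 (p = 3 - (-30)*(32 - 2) = 3 - (-30)*30 = 3 - 1*(-900) = 3 + 900 = 903)
√(4882 + p) = √(4882 + 903) = √5785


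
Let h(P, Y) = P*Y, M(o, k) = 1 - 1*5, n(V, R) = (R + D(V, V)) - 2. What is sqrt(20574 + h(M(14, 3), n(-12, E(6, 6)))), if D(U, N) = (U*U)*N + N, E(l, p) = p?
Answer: sqrt(27518) ≈ 165.89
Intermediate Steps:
D(U, N) = N + N*U**2 (D(U, N) = U**2*N + N = N*U**2 + N = N + N*U**2)
n(V, R) = -2 + R + V*(1 + V**2) (n(V, R) = (R + V*(1 + V**2)) - 2 = -2 + R + V*(1 + V**2))
M(o, k) = -4 (M(o, k) = 1 - 5 = -4)
sqrt(20574 + h(M(14, 3), n(-12, E(6, 6)))) = sqrt(20574 - 4*(-2 + 6 - 12 + (-12)**3)) = sqrt(20574 - 4*(-2 + 6 - 12 - 1728)) = sqrt(20574 - 4*(-1736)) = sqrt(20574 + 6944) = sqrt(27518)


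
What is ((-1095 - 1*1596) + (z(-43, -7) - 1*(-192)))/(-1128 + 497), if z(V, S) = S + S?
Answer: 2513/631 ≈ 3.9826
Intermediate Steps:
z(V, S) = 2*S
((-1095 - 1*1596) + (z(-43, -7) - 1*(-192)))/(-1128 + 497) = ((-1095 - 1*1596) + (2*(-7) - 1*(-192)))/(-1128 + 497) = ((-1095 - 1596) + (-14 + 192))/(-631) = (-2691 + 178)*(-1/631) = -2513*(-1/631) = 2513/631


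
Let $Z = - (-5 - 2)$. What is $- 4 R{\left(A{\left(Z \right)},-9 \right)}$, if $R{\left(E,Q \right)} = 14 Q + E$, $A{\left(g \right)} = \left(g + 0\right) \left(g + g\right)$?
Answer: $112$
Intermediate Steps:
$Z = 7$ ($Z = \left(-1\right) \left(-7\right) = 7$)
$A{\left(g \right)} = 2 g^{2}$ ($A{\left(g \right)} = g 2 g = 2 g^{2}$)
$R{\left(E,Q \right)} = E + 14 Q$
$- 4 R{\left(A{\left(Z \right)},-9 \right)} = - 4 \left(2 \cdot 7^{2} + 14 \left(-9\right)\right) = - 4 \left(2 \cdot 49 - 126\right) = - 4 \left(98 - 126\right) = \left(-4\right) \left(-28\right) = 112$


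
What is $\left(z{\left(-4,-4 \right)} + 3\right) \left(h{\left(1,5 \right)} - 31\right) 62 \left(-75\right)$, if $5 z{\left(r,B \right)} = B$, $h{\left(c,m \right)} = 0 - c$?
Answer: $327360$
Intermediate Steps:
$h{\left(c,m \right)} = - c$
$z{\left(r,B \right)} = \frac{B}{5}$
$\left(z{\left(-4,-4 \right)} + 3\right) \left(h{\left(1,5 \right)} - 31\right) 62 \left(-75\right) = \left(\frac{1}{5} \left(-4\right) + 3\right) \left(\left(-1\right) 1 - 31\right) 62 \left(-75\right) = \left(- \frac{4}{5} + 3\right) \left(-1 - 31\right) 62 \left(-75\right) = \frac{11}{5} \left(-32\right) 62 \left(-75\right) = \left(- \frac{352}{5}\right) 62 \left(-75\right) = \left(- \frac{21824}{5}\right) \left(-75\right) = 327360$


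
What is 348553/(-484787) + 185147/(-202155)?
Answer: -160218590404/98002115985 ≈ -1.6348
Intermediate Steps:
348553/(-484787) + 185147/(-202155) = 348553*(-1/484787) + 185147*(-1/202155) = -348553/484787 - 185147/202155 = -160218590404/98002115985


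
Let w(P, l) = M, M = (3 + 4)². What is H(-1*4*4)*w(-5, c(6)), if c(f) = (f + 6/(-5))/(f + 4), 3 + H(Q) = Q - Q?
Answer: -147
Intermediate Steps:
H(Q) = -3 (H(Q) = -3 + (Q - Q) = -3 + 0 = -3)
M = 49 (M = 7² = 49)
c(f) = (-6/5 + f)/(4 + f) (c(f) = (f + 6*(-⅕))/(4 + f) = (f - 6/5)/(4 + f) = (-6/5 + f)/(4 + f))
w(P, l) = 49
H(-1*4*4)*w(-5, c(6)) = -3*49 = -147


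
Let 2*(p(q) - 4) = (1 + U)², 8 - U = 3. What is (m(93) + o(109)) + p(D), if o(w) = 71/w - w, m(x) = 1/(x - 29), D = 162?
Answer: -602259/6976 ≈ -86.333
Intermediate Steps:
U = 5 (U = 8 - 1*3 = 8 - 3 = 5)
m(x) = 1/(-29 + x)
p(q) = 22 (p(q) = 4 + (1 + 5)²/2 = 4 + (½)*6² = 4 + (½)*36 = 4 + 18 = 22)
o(w) = -w + 71/w
(m(93) + o(109)) + p(D) = (1/(-29 + 93) + (-1*109 + 71/109)) + 22 = (1/64 + (-109 + 71*(1/109))) + 22 = (1/64 + (-109 + 71/109)) + 22 = (1/64 - 11810/109) + 22 = -755731/6976 + 22 = -602259/6976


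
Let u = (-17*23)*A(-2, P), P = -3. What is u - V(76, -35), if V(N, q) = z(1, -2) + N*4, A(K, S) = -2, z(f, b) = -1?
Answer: 479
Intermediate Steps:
V(N, q) = -1 + 4*N (V(N, q) = -1 + N*4 = -1 + 4*N)
u = 782 (u = -17*23*(-2) = -391*(-2) = 782)
u - V(76, -35) = 782 - (-1 + 4*76) = 782 - (-1 + 304) = 782 - 1*303 = 782 - 303 = 479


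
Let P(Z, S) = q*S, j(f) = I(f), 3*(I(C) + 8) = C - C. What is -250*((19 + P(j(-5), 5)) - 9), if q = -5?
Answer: 3750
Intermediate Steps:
I(C) = -8 (I(C) = -8 + (C - C)/3 = -8 + (⅓)*0 = -8 + 0 = -8)
j(f) = -8
P(Z, S) = -5*S
-250*((19 + P(j(-5), 5)) - 9) = -250*((19 - 5*5) - 9) = -250*((19 - 25) - 9) = -250*(-6 - 9) = -250*(-15) = 3750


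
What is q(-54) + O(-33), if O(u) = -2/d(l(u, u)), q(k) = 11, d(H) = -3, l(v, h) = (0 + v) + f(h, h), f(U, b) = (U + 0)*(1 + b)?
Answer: 35/3 ≈ 11.667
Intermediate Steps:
f(U, b) = U*(1 + b)
l(v, h) = v + h*(1 + h) (l(v, h) = (0 + v) + h*(1 + h) = v + h*(1 + h))
O(u) = 2/3 (O(u) = -2/(-3) = -2*(-1/3) = 2/3)
q(-54) + O(-33) = 11 + 2/3 = 35/3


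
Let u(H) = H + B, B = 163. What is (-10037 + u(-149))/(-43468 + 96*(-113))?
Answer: 10023/54316 ≈ 0.18453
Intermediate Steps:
u(H) = 163 + H (u(H) = H + 163 = 163 + H)
(-10037 + u(-149))/(-43468 + 96*(-113)) = (-10037 + (163 - 149))/(-43468 + 96*(-113)) = (-10037 + 14)/(-43468 - 10848) = -10023/(-54316) = -10023*(-1/54316) = 10023/54316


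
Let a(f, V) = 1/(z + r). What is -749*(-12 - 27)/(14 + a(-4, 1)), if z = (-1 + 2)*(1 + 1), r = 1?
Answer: 87633/43 ≈ 2038.0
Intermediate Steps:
z = 2 (z = 1*2 = 2)
a(f, V) = ⅓ (a(f, V) = 1/(2 + 1) = 1/3 = ⅓)
-749*(-12 - 27)/(14 + a(-4, 1)) = -749*(-12 - 27)/(14 + ⅓) = -(-29211)/43/3 = -(-29211)*3/43 = -749*(-117/43) = 87633/43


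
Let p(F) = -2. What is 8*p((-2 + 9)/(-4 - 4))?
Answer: -16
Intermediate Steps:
8*p((-2 + 9)/(-4 - 4)) = 8*(-2) = -16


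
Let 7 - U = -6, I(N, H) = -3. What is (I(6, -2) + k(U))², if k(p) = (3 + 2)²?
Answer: 484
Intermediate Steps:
U = 13 (U = 7 - 1*(-6) = 7 + 6 = 13)
k(p) = 25 (k(p) = 5² = 25)
(I(6, -2) + k(U))² = (-3 + 25)² = 22² = 484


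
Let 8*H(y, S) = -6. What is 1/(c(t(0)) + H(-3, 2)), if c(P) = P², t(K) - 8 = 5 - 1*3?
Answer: 4/397 ≈ 0.010076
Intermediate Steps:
t(K) = 10 (t(K) = 8 + (5 - 1*3) = 8 + (5 - 3) = 8 + 2 = 10)
H(y, S) = -¾ (H(y, S) = (⅛)*(-6) = -¾)
1/(c(t(0)) + H(-3, 2)) = 1/(10² - ¾) = 1/(100 - ¾) = 1/(397/4) = 4/397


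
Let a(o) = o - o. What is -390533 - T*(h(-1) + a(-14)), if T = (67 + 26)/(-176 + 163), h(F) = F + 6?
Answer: -5076464/13 ≈ -3.9050e+5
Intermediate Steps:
h(F) = 6 + F
T = -93/13 (T = 93/(-13) = 93*(-1/13) = -93/13 ≈ -7.1538)
a(o) = 0
-390533 - T*(h(-1) + a(-14)) = -390533 - (-93)*((6 - 1) + 0)/13 = -390533 - (-93)*(5 + 0)/13 = -390533 - (-93)*5/13 = -390533 - 1*(-465/13) = -390533 + 465/13 = -5076464/13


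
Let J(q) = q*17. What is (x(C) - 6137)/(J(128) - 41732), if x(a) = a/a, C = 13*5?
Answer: 1534/9889 ≈ 0.15512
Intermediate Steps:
C = 65
x(a) = 1
J(q) = 17*q
(x(C) - 6137)/(J(128) - 41732) = (1 - 6137)/(17*128 - 41732) = -6136/(2176 - 41732) = -6136/(-39556) = -6136*(-1/39556) = 1534/9889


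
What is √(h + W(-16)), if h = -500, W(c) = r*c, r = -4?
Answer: 2*I*√109 ≈ 20.881*I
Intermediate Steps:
W(c) = -4*c
√(h + W(-16)) = √(-500 - 4*(-16)) = √(-500 + 64) = √(-436) = 2*I*√109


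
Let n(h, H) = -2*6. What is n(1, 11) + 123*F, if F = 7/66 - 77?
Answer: -208339/22 ≈ -9470.0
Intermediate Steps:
n(h, H) = -12
F = -5075/66 (F = 7*(1/66) - 77 = 7/66 - 77 = -5075/66 ≈ -76.894)
n(1, 11) + 123*F = -12 + 123*(-5075/66) = -12 - 208075/22 = -208339/22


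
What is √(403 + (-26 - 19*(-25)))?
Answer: 2*√213 ≈ 29.189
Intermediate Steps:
√(403 + (-26 - 19*(-25))) = √(403 + (-26 + 475)) = √(403 + 449) = √852 = 2*√213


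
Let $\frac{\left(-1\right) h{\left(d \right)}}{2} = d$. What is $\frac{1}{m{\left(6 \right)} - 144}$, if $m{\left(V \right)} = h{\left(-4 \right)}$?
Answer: $- \frac{1}{136} \approx -0.0073529$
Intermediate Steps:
$h{\left(d \right)} = - 2 d$
$m{\left(V \right)} = 8$ ($m{\left(V \right)} = \left(-2\right) \left(-4\right) = 8$)
$\frac{1}{m{\left(6 \right)} - 144} = \frac{1}{8 - 144} = \frac{1}{-136} = - \frac{1}{136}$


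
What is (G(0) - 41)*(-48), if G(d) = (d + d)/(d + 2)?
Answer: 1968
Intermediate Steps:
G(d) = 2*d/(2 + d) (G(d) = (2*d)/(2 + d) = 2*d/(2 + d))
(G(0) - 41)*(-48) = (2*0/(2 + 0) - 41)*(-48) = (2*0/2 - 41)*(-48) = (2*0*(½) - 41)*(-48) = (0 - 41)*(-48) = -41*(-48) = 1968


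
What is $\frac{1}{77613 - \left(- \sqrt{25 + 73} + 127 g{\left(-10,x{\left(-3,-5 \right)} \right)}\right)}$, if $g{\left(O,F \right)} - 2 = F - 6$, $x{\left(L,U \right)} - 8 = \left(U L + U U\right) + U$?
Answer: $\frac{5190}{377105393} - \frac{\sqrt{2}}{754210786} \approx 1.3761 \cdot 10^{-5}$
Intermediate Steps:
$x{\left(L,U \right)} = 8 + U + U^{2} + L U$ ($x{\left(L,U \right)} = 8 + \left(\left(U L + U U\right) + U\right) = 8 + \left(\left(L U + U^{2}\right) + U\right) = 8 + \left(\left(U^{2} + L U\right) + U\right) = 8 + \left(U + U^{2} + L U\right) = 8 + U + U^{2} + L U$)
$g{\left(O,F \right)} = -4 + F$ ($g{\left(O,F \right)} = 2 + \left(F - 6\right) = 2 + \left(-6 + F\right) = -4 + F$)
$\frac{1}{77613 - \left(- \sqrt{25 + 73} + 127 g{\left(-10,x{\left(-3,-5 \right)} \right)}\right)} = \frac{1}{77613 - \left(- \sqrt{25 + 73} + 127 \left(-4 + \left(8 - 5 + \left(-5\right)^{2} - -15\right)\right)\right)} = \frac{1}{77613 + \left(- 127 \left(-4 + \left(8 - 5 + 25 + 15\right)\right) + \sqrt{98}\right)} = \frac{1}{77613 + \left(- 127 \left(-4 + 43\right) + 7 \sqrt{2}\right)} = \frac{1}{77613 + \left(\left(-127\right) 39 + 7 \sqrt{2}\right)} = \frac{1}{77613 - \left(4953 - 7 \sqrt{2}\right)} = \frac{1}{72660 + 7 \sqrt{2}}$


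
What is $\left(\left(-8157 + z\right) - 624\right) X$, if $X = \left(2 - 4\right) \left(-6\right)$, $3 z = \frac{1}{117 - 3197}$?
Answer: $- \frac{81136441}{770} \approx -1.0537 \cdot 10^{5}$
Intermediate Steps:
$z = - \frac{1}{9240}$ ($z = \frac{1}{3 \left(117 - 3197\right)} = \frac{1}{3 \left(-3080\right)} = \frac{1}{3} \left(- \frac{1}{3080}\right) = - \frac{1}{9240} \approx -0.00010823$)
$X = 12$ ($X = \left(-2\right) \left(-6\right) = 12$)
$\left(\left(-8157 + z\right) - 624\right) X = \left(\left(-8157 - \frac{1}{9240}\right) - 624\right) 12 = \left(- \frac{75370681}{9240} - 624\right) 12 = \left(- \frac{81136441}{9240}\right) 12 = - \frac{81136441}{770}$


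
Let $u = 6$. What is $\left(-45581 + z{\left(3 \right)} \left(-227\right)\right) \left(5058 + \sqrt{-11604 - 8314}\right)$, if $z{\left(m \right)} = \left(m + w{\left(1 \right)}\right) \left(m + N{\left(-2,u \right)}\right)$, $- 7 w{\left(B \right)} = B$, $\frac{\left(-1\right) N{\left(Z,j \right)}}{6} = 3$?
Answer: $- \frac{1269391086}{7} - \frac{250967 i \sqrt{19918}}{7} \approx -1.8134 \cdot 10^{8} - 5.0599 \cdot 10^{6} i$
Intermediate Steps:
$N{\left(Z,j \right)} = -18$ ($N{\left(Z,j \right)} = \left(-6\right) 3 = -18$)
$w{\left(B \right)} = - \frac{B}{7}$
$z{\left(m \right)} = \left(-18 + m\right) \left(- \frac{1}{7} + m\right)$ ($z{\left(m \right)} = \left(m - \frac{1}{7}\right) \left(m - 18\right) = \left(m - \frac{1}{7}\right) \left(-18 + m\right) = \left(- \frac{1}{7} + m\right) \left(-18 + m\right) = \left(-18 + m\right) \left(- \frac{1}{7} + m\right)$)
$\left(-45581 + z{\left(3 \right)} \left(-227\right)\right) \left(5058 + \sqrt{-11604 - 8314}\right) = \left(-45581 + \left(\frac{18}{7} + 3^{2} - \frac{381}{7}\right) \left(-227\right)\right) \left(5058 + \sqrt{-11604 - 8314}\right) = \left(-45581 + \left(\frac{18}{7} + 9 - \frac{381}{7}\right) \left(-227\right)\right) \left(5058 + \sqrt{-19918}\right) = \left(-45581 - - \frac{68100}{7}\right) \left(5058 + i \sqrt{19918}\right) = \left(-45581 + \frac{68100}{7}\right) \left(5058 + i \sqrt{19918}\right) = - \frac{250967 \left(5058 + i \sqrt{19918}\right)}{7} = - \frac{1269391086}{7} - \frac{250967 i \sqrt{19918}}{7}$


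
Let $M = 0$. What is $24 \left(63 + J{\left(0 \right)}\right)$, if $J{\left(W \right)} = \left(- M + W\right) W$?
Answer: $1512$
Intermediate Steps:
$J{\left(W \right)} = W^{2}$ ($J{\left(W \right)} = \left(\left(-1\right) 0 + W\right) W = \left(0 + W\right) W = W W = W^{2}$)
$24 \left(63 + J{\left(0 \right)}\right) = 24 \left(63 + 0^{2}\right) = 24 \left(63 + 0\right) = 24 \cdot 63 = 1512$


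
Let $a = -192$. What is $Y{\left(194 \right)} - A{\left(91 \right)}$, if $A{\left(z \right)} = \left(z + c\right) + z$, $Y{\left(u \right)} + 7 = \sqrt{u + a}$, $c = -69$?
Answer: $-120 + \sqrt{2} \approx -118.59$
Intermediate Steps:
$Y{\left(u \right)} = -7 + \sqrt{-192 + u}$ ($Y{\left(u \right)} = -7 + \sqrt{u - 192} = -7 + \sqrt{-192 + u}$)
$A{\left(z \right)} = -69 + 2 z$ ($A{\left(z \right)} = \left(z - 69\right) + z = \left(-69 + z\right) + z = -69 + 2 z$)
$Y{\left(194 \right)} - A{\left(91 \right)} = \left(-7 + \sqrt{-192 + 194}\right) - \left(-69 + 2 \cdot 91\right) = \left(-7 + \sqrt{2}\right) - \left(-69 + 182\right) = \left(-7 + \sqrt{2}\right) - 113 = -120 + \sqrt{2}$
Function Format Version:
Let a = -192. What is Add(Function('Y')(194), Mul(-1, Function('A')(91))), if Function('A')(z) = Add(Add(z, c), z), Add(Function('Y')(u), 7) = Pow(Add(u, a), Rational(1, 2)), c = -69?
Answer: Add(-120, Pow(2, Rational(1, 2))) ≈ -118.59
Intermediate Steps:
Function('Y')(u) = Add(-7, Pow(Add(-192, u), Rational(1, 2))) (Function('Y')(u) = Add(-7, Pow(Add(u, -192), Rational(1, 2))) = Add(-7, Pow(Add(-192, u), Rational(1, 2))))
Function('A')(z) = Add(-69, Mul(2, z)) (Function('A')(z) = Add(Add(z, -69), z) = Add(Add(-69, z), z) = Add(-69, Mul(2, z)))
Add(Function('Y')(194), Mul(-1, Function('A')(91))) = Add(Add(-7, Pow(Add(-192, 194), Rational(1, 2))), Mul(-1, Add(-69, Mul(2, 91)))) = Add(Add(-7, Pow(2, Rational(1, 2))), Mul(-1, Add(-69, 182))) = Add(Add(-7, Pow(2, Rational(1, 2))), Mul(-1, 113)) = Add(Add(-7, Pow(2, Rational(1, 2))), -113) = Add(-120, Pow(2, Rational(1, 2)))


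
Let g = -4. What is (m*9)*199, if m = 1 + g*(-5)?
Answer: 37611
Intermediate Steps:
m = 21 (m = 1 - 4*(-5) = 1 + 20 = 21)
(m*9)*199 = (21*9)*199 = 189*199 = 37611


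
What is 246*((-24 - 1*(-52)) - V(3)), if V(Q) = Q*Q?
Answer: 4674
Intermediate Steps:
V(Q) = Q²
246*((-24 - 1*(-52)) - V(3)) = 246*((-24 - 1*(-52)) - 1*3²) = 246*((-24 + 52) - 1*9) = 246*(28 - 9) = 246*19 = 4674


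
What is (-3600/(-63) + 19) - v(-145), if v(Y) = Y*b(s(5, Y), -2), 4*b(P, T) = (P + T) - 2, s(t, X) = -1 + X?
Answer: -75059/14 ≈ -5361.4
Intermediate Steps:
b(P, T) = -1/2 + P/4 + T/4 (b(P, T) = ((P + T) - 2)/4 = (-2 + P + T)/4 = -1/2 + P/4 + T/4)
v(Y) = Y*(-5/4 + Y/4) (v(Y) = Y*(-1/2 + (-1 + Y)/4 + (1/4)*(-2)) = Y*(-1/2 + (-1/4 + Y/4) - 1/2) = Y*(-5/4 + Y/4))
(-3600/(-63) + 19) - v(-145) = (-3600/(-63) + 19) - (-145)*(-5 - 145)/4 = (-3600*(-1)/63 + 19) - (-145)*(-150)/4 = (-75*(-16/21) + 19) - 1*10875/2 = (400/7 + 19) - 10875/2 = 533/7 - 10875/2 = -75059/14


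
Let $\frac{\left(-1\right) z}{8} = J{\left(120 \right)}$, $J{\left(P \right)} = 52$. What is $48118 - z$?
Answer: $48534$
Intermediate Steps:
$z = -416$ ($z = \left(-8\right) 52 = -416$)
$48118 - z = 48118 - -416 = 48118 + 416 = 48534$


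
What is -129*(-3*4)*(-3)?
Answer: -4644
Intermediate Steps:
-129*(-3*4)*(-3) = -(-1548)*(-3) = -129*36 = -4644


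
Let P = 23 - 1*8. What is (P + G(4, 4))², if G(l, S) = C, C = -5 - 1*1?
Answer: 81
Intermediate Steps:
C = -6 (C = -5 - 1 = -6)
G(l, S) = -6
P = 15 (P = 23 - 8 = 15)
(P + G(4, 4))² = (15 - 6)² = 9² = 81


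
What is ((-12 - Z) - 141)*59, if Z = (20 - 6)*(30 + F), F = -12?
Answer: -23895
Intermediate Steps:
Z = 252 (Z = (20 - 6)*(30 - 12) = 14*18 = 252)
((-12 - Z) - 141)*59 = ((-12 - 1*252) - 141)*59 = ((-12 - 252) - 141)*59 = (-264 - 141)*59 = -405*59 = -23895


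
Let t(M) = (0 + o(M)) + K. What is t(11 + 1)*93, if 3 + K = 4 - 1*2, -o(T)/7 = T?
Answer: -7905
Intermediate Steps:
o(T) = -7*T
K = -1 (K = -3 + (4 - 1*2) = -3 + (4 - 2) = -3 + 2 = -1)
t(M) = -1 - 7*M (t(M) = (0 - 7*M) - 1 = -7*M - 1 = -1 - 7*M)
t(11 + 1)*93 = (-1 - 7*(11 + 1))*93 = (-1 - 7*12)*93 = (-1 - 84)*93 = -85*93 = -7905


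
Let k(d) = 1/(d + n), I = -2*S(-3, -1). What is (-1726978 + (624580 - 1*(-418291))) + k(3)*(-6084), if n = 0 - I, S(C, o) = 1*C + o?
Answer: -3414451/5 ≈ -6.8289e+5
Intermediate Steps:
S(C, o) = C + o
I = 8 (I = -2*(-3 - 1) = -2*(-4) = 8)
n = -8 (n = 0 - 1*8 = 0 - 8 = -8)
k(d) = 1/(-8 + d) (k(d) = 1/(d - 8) = 1/(-8 + d))
(-1726978 + (624580 - 1*(-418291))) + k(3)*(-6084) = (-1726978 + (624580 - 1*(-418291))) - 6084/(-8 + 3) = (-1726978 + (624580 + 418291)) - 6084/(-5) = (-1726978 + 1042871) - ⅕*(-6084) = -684107 + 6084/5 = -3414451/5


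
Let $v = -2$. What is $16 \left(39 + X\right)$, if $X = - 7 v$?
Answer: $848$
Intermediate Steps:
$X = 14$ ($X = \left(-7\right) \left(-2\right) = 14$)
$16 \left(39 + X\right) = 16 \left(39 + 14\right) = 16 \cdot 53 = 848$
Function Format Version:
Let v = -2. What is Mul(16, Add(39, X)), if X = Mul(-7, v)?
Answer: 848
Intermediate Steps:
X = 14 (X = Mul(-7, -2) = 14)
Mul(16, Add(39, X)) = Mul(16, Add(39, 14)) = Mul(16, 53) = 848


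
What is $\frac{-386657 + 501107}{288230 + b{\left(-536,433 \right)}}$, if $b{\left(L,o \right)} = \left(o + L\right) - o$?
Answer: $\frac{19075}{47949} \approx 0.39782$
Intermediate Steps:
$b{\left(L,o \right)} = L$ ($b{\left(L,o \right)} = \left(L + o\right) - o = L$)
$\frac{-386657 + 501107}{288230 + b{\left(-536,433 \right)}} = \frac{-386657 + 501107}{288230 - 536} = \frac{114450}{287694} = 114450 \cdot \frac{1}{287694} = \frac{19075}{47949}$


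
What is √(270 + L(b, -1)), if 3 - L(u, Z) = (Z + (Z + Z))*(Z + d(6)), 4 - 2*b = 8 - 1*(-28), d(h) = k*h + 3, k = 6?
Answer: 3*√43 ≈ 19.672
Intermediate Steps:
d(h) = 3 + 6*h (d(h) = 6*h + 3 = 3 + 6*h)
b = -16 (b = 2 - (8 - 1*(-28))/2 = 2 - (8 + 28)/2 = 2 - ½*36 = 2 - 18 = -16)
L(u, Z) = 3 - 3*Z*(39 + Z) (L(u, Z) = 3 - (Z + (Z + Z))*(Z + (3 + 6*6)) = 3 - (Z + 2*Z)*(Z + (3 + 36)) = 3 - 3*Z*(Z + 39) = 3 - 3*Z*(39 + Z))
√(270 + L(b, -1)) = √(270 + (3 - 117*(-1) - 3*(-1)²)) = √(270 + (3 + 117 - 3*1)) = √(270 + (3 + 117 - 3)) = √(270 + 117) = √387 = 3*√43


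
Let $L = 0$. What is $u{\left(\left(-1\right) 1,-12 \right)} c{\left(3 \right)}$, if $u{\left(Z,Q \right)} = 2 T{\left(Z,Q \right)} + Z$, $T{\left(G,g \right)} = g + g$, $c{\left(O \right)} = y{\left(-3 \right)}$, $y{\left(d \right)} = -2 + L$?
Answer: $98$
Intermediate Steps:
$y{\left(d \right)} = -2$ ($y{\left(d \right)} = -2 + 0 = -2$)
$c{\left(O \right)} = -2$
$T{\left(G,g \right)} = 2 g$
$u{\left(Z,Q \right)} = Z + 4 Q$ ($u{\left(Z,Q \right)} = 2 \cdot 2 Q + Z = 4 Q + Z = Z + 4 Q$)
$u{\left(\left(-1\right) 1,-12 \right)} c{\left(3 \right)} = \left(\left(-1\right) 1 + 4 \left(-12\right)\right) \left(-2\right) = \left(-1 - 48\right) \left(-2\right) = \left(-49\right) \left(-2\right) = 98$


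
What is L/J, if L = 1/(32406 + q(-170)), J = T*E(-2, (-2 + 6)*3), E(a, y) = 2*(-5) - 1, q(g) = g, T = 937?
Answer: -1/332256452 ≈ -3.0097e-9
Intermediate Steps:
E(a, y) = -11 (E(a, y) = -10 - 1 = -11)
J = -10307 (J = 937*(-11) = -10307)
L = 1/32236 (L = 1/(32406 - 170) = 1/32236 ≈ 3.1021e-5)
L/J = (1/32236)/(-10307) = (1/32236)*(-1/10307) = -1/332256452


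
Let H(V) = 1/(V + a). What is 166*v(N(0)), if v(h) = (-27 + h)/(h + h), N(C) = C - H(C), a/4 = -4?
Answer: -35773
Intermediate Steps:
a = -16 (a = 4*(-4) = -16)
H(V) = 1/(-16 + V) (H(V) = 1/(V - 16) = 1/(-16 + V))
N(C) = C - 1/(-16 + C)
v(h) = (-27 + h)/(2*h) (v(h) = (-27 + h)/((2*h)) = (-27 + h)*(1/(2*h)) = (-27 + h)/(2*h))
166*v(N(0)) = 166*((-27 + (-1 + 0*(-16 + 0))/(-16 + 0))/(2*(((-1 + 0*(-16 + 0))/(-16 + 0))))) = 166*((-27 + (-1 + 0*(-16))/(-16))/(2*(((-1 + 0*(-16))/(-16))))) = 166*((-27 - (-1 + 0)/16)/(2*((-(-1 + 0)/16)))) = 166*((-27 - 1/16*(-1))/(2*((-1/16*(-1))))) = 166*((-27 + 1/16)/(2*(1/16))) = 166*((1/2)*16*(-431/16)) = 166*(-431/2) = -35773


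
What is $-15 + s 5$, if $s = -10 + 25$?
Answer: $60$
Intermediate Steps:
$s = 15$
$-15 + s 5 = -15 + 15 \cdot 5 = -15 + 75 = 60$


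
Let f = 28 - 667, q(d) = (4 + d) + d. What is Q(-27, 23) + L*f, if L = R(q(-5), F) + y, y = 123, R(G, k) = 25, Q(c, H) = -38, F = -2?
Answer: -94610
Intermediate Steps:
q(d) = 4 + 2*d
L = 148 (L = 25 + 123 = 148)
f = -639
Q(-27, 23) + L*f = -38 + 148*(-639) = -38 - 94572 = -94610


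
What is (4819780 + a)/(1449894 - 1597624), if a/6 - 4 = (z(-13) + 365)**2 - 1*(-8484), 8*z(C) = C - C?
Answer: -2835029/73865 ≈ -38.381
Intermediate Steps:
z(C) = 0 (z(C) = (C - C)/8 = (1/8)*0 = 0)
a = 850278 (a = 24 + 6*((0 + 365)**2 - 1*(-8484)) = 24 + 6*(365**2 + 8484) = 24 + 6*(133225 + 8484) = 24 + 6*141709 = 24 + 850254 = 850278)
(4819780 + a)/(1449894 - 1597624) = (4819780 + 850278)/(1449894 - 1597624) = 5670058/(-147730) = 5670058*(-1/147730) = -2835029/73865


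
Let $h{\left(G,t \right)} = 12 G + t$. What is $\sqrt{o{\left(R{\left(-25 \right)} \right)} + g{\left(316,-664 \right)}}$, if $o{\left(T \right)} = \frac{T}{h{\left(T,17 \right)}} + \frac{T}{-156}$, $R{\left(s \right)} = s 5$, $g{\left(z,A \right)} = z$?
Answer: $\frac{\sqrt{4240079226591}}{115674} \approx 17.801$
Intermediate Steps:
$h{\left(G,t \right)} = t + 12 G$
$R{\left(s \right)} = 5 s$
$o{\left(T \right)} = - \frac{T}{156} + \frac{T}{17 + 12 T}$ ($o{\left(T \right)} = \frac{T}{17 + 12 T} + \frac{T}{-156} = \frac{T}{17 + 12 T} + T \left(- \frac{1}{156}\right) = \frac{T}{17 + 12 T} - \frac{T}{156} = - \frac{T}{156} + \frac{T}{17 + 12 T}$)
$\sqrt{o{\left(R{\left(-25 \right)} \right)} + g{\left(316,-664 \right)}} = \sqrt{\frac{5 \left(-25\right) \left(139 - 12 \cdot 5 \left(-25\right)\right)}{156 \left(17 + 12 \cdot 5 \left(-25\right)\right)} + 316} = \sqrt{\frac{1}{156} \left(-125\right) \frac{1}{17 + 12 \left(-125\right)} \left(139 - -1500\right) + 316} = \sqrt{\frac{1}{156} \left(-125\right) \frac{1}{17 - 1500} \left(139 + 1500\right) + 316} = \sqrt{\frac{1}{156} \left(-125\right) \frac{1}{-1483} \cdot 1639 + 316} = \sqrt{\frac{1}{156} \left(-125\right) \left(- \frac{1}{1483}\right) 1639 + 316} = \sqrt{\frac{204875}{231348} + 316} = \sqrt{\frac{73310843}{231348}} = \frac{\sqrt{4240079226591}}{115674}$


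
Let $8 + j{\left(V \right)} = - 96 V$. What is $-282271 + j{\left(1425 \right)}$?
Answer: $-419079$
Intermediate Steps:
$j{\left(V \right)} = -8 - 96 V$
$-282271 + j{\left(1425 \right)} = -282271 - 136808 = -419079$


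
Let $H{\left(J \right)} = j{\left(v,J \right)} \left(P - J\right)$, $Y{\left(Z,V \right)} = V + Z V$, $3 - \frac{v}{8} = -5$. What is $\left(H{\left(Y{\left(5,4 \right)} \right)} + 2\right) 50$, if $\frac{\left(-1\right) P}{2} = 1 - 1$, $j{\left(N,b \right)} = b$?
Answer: $-28700$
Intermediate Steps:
$v = 64$ ($v = 24 - -40 = 24 + 40 = 64$)
$P = 0$ ($P = - 2 \left(1 - 1\right) = \left(-2\right) 0 = 0$)
$Y{\left(Z,V \right)} = V + V Z$
$H{\left(J \right)} = - J^{2}$ ($H{\left(J \right)} = J \left(0 - J\right) = J \left(- J\right) = - J^{2}$)
$\left(H{\left(Y{\left(5,4 \right)} \right)} + 2\right) 50 = \left(- \left(4 \left(1 + 5\right)\right)^{2} + 2\right) 50 = \left(- \left(4 \cdot 6\right)^{2} + 2\right) 50 = \left(- 24^{2} + 2\right) 50 = \left(\left(-1\right) 576 + 2\right) 50 = \left(-576 + 2\right) 50 = \left(-574\right) 50 = -28700$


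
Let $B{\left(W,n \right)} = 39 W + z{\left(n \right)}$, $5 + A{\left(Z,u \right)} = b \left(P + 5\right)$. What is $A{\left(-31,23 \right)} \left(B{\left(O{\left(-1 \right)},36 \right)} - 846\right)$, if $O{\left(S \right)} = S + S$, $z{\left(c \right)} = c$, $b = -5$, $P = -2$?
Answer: $17760$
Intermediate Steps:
$O{\left(S \right)} = 2 S$
$A{\left(Z,u \right)} = -20$ ($A{\left(Z,u \right)} = -5 - 5 \left(-2 + 5\right) = -5 - 15 = -20$)
$B{\left(W,n \right)} = n + 39 W$ ($B{\left(W,n \right)} = 39 W + n = n + 39 W$)
$A{\left(-31,23 \right)} \left(B{\left(O{\left(-1 \right)},36 \right)} - 846\right) = - 20 \left(\left(36 + 39 \cdot 2 \left(-1\right)\right) - 846\right) = - 20 \left(\left(36 + 39 \left(-2\right)\right) - 846\right) = - 20 \left(\left(36 - 78\right) - 846\right) = - 20 \left(-42 - 846\right) = \left(-20\right) \left(-888\right) = 17760$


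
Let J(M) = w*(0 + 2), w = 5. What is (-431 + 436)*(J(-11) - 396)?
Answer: -1930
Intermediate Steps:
J(M) = 10 (J(M) = 5*(0 + 2) = 5*2 = 10)
(-431 + 436)*(J(-11) - 396) = (-431 + 436)*(10 - 396) = 5*(-386) = -1930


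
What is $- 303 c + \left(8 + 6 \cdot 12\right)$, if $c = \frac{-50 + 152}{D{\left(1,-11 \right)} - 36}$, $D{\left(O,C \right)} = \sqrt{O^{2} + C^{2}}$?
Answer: $\frac{603268}{587} + \frac{15453 \sqrt{122}}{587} \approx 1318.5$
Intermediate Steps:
$D{\left(O,C \right)} = \sqrt{C^{2} + O^{2}}$
$c = \frac{102}{-36 + \sqrt{122}}$ ($c = \frac{-50 + 152}{\sqrt{\left(-11\right)^{2} + 1^{2}} - 36} = \frac{102}{\sqrt{121 + 1} - 36} = \frac{102}{\sqrt{122} - 36} = \frac{102}{-36 + \sqrt{122}} \approx -4.0874$)
$- 303 c + \left(8 + 6 \cdot 12\right) = - 303 \left(- \frac{1836}{587} - \frac{51 \sqrt{122}}{587}\right) + \left(8 + 6 \cdot 12\right) = \left(\frac{556308}{587} + \frac{15453 \sqrt{122}}{587}\right) + \left(8 + 72\right) = \left(\frac{556308}{587} + \frac{15453 \sqrt{122}}{587}\right) + 80 = \frac{603268}{587} + \frac{15453 \sqrt{122}}{587}$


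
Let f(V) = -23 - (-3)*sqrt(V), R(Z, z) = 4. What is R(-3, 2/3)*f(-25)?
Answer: -92 + 60*I ≈ -92.0 + 60.0*I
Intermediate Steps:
f(V) = -23 + 3*sqrt(V)
R(-3, 2/3)*f(-25) = 4*(-23 + 3*sqrt(-25)) = 4*(-23 + 3*(5*I)) = 4*(-23 + 15*I) = -92 + 60*I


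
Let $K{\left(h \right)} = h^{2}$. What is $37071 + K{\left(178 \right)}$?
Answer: $68755$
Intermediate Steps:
$37071 + K{\left(178 \right)} = 37071 + 178^{2} = 37071 + 31684 = 68755$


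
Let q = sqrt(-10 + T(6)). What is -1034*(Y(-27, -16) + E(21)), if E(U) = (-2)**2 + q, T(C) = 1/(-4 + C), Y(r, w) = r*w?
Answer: -450824 - 517*I*sqrt(38) ≈ -4.5082e+5 - 3187.0*I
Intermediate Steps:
q = I*sqrt(38)/2 (q = sqrt(-10 + 1/(-4 + 6)) = sqrt(-10 + 1/2) = sqrt(-19/2) = I*sqrt(38)/2 ≈ 3.0822*I)
E(U) = 4 + I*sqrt(38)/2 (E(U) = (-2)**2 + I*sqrt(38)/2 = 4 + I*sqrt(38)/2)
-1034*(Y(-27, -16) + E(21)) = -1034*(-27*(-16) + (4 + I*sqrt(38)/2)) = -1034*(432 + (4 + I*sqrt(38)/2)) = -1034*(436 + I*sqrt(38)/2) = -450824 - 517*I*sqrt(38)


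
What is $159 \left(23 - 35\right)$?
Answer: $-1908$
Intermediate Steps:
$159 \left(23 - 35\right) = 159 \left(-12\right) = -1908$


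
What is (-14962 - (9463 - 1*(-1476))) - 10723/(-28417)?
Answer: -736017994/28417 ≈ -25901.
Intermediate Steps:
(-14962 - (9463 - 1*(-1476))) - 10723/(-28417) = (-14962 - (9463 + 1476)) - 10723*(-1)/28417 = (-14962 - 1*10939) - 1*(-10723/28417) = (-14962 - 10939) + 10723/28417 = -25901 + 10723/28417 = -736017994/28417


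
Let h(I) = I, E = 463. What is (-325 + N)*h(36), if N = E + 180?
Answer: 11448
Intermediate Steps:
N = 643 (N = 463 + 180 = 643)
(-325 + N)*h(36) = (-325 + 643)*36 = 318*36 = 11448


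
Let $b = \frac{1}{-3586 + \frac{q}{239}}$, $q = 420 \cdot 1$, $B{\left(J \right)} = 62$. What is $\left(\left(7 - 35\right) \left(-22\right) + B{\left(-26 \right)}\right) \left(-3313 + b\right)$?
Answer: $- \frac{962091722859}{428317} \approx -2.2462 \cdot 10^{6}$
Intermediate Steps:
$q = 420$
$b = - \frac{239}{856634}$ ($b = \frac{1}{-3586 + \frac{420}{239}} = \frac{1}{- \frac{856634}{239}} = - \frac{239}{856634} \approx -0.000279$)
$\left(\left(7 - 35\right) \left(-22\right) + B{\left(-26 \right)}\right) \left(-3313 + b\right) = \left(\left(7 - 35\right) \left(-22\right) + 62\right) \left(-3313 - \frac{239}{856634}\right) = \left(\left(-28\right) \left(-22\right) + 62\right) \left(- \frac{2838028681}{856634}\right) = \left(616 + 62\right) \left(- \frac{2838028681}{856634}\right) = 678 \left(- \frac{2838028681}{856634}\right) = - \frac{962091722859}{428317}$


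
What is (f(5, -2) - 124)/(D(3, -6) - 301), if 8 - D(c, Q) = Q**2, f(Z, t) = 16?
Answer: 108/329 ≈ 0.32827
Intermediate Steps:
D(c, Q) = 8 - Q**2
(f(5, -2) - 124)/(D(3, -6) - 301) = (16 - 124)/((8 - 1*(-6)**2) - 301) = -108/((8 - 1*36) - 301) = -108/((8 - 36) - 301) = -108/(-28 - 301) = -108/(-329) = -1/329*(-108) = 108/329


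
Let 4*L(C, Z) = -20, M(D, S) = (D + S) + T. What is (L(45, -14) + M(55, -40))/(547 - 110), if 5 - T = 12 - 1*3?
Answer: 6/437 ≈ 0.013730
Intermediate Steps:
T = -4 (T = 5 - (12 - 1*3) = 5 - (12 - 3) = 5 - 1*9 = 5 - 9 = -4)
M(D, S) = -4 + D + S (M(D, S) = (D + S) - 4 = -4 + D + S)
L(C, Z) = -5 (L(C, Z) = (¼)*(-20) = -5)
(L(45, -14) + M(55, -40))/(547 - 110) = (-5 + (-4 + 55 - 40))/(547 - 110) = (-5 + 11)/437 = 6*(1/437) = 6/437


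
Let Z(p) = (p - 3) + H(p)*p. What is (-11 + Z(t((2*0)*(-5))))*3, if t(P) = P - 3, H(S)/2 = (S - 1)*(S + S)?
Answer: -483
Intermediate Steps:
H(S) = 4*S*(-1 + S) (H(S) = 2*((S - 1)*(S + S)) = 2*((-1 + S)*(2*S)) = 2*(2*S*(-1 + S)) = 4*S*(-1 + S))
t(P) = -3 + P
Z(p) = -3 + p + 4*p**2*(-1 + p) (Z(p) = (p - 3) + (4*p*(-1 + p))*p = (-3 + p) + 4*p**2*(-1 + p) = -3 + p + 4*p**2*(-1 + p))
(-11 + Z(t((2*0)*(-5))))*3 = (-11 + (-3 + (-3 + (2*0)*(-5)) + 4*(-3 + (2*0)*(-5))**2*(-1 + (-3 + (2*0)*(-5)))))*3 = (-11 + (-3 + (-3 + 0*(-5)) + 4*(-3 + 0*(-5))**2*(-1 + (-3 + 0*(-5)))))*3 = (-11 + (-3 + (-3 + 0) + 4*(-3 + 0)**2*(-1 + (-3 + 0))))*3 = (-11 + (-3 - 3 + 4*(-3)**2*(-1 - 3)))*3 = (-11 + (-3 - 3 + 4*9*(-4)))*3 = (-11 + (-3 - 3 - 144))*3 = (-11 - 150)*3 = -161*3 = -483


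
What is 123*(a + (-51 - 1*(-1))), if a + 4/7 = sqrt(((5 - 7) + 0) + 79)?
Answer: -43542/7 + 123*sqrt(77) ≈ -5141.0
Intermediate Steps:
a = -4/7 + sqrt(77) (a = -4/7 + sqrt(((5 - 7) + 0) + 79) = -4/7 + sqrt((-2 + 0) + 79) = -4/7 + sqrt(-2 + 79) = -4/7 + sqrt(77) ≈ 8.2035)
123*(a + (-51 - 1*(-1))) = 123*((-4/7 + sqrt(77)) + (-51 - 1*(-1))) = 123*((-4/7 + sqrt(77)) + (-51 + 1)) = 123*((-4/7 + sqrt(77)) - 50) = 123*(-354/7 + sqrt(77)) = -43542/7 + 123*sqrt(77)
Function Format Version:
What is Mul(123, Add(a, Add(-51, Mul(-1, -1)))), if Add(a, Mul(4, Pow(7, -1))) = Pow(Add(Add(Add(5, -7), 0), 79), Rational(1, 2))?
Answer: Add(Rational(-43542, 7), Mul(123, Pow(77, Rational(1, 2)))) ≈ -5141.0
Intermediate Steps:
a = Add(Rational(-4, 7), Pow(77, Rational(1, 2))) (a = Add(Rational(-4, 7), Pow(Add(Add(Add(5, -7), 0), 79), Rational(1, 2))) = Add(Rational(-4, 7), Pow(Add(Add(-2, 0), 79), Rational(1, 2))) = Add(Rational(-4, 7), Pow(Add(-2, 79), Rational(1, 2))) = Add(Rational(-4, 7), Pow(77, Rational(1, 2))) ≈ 8.2035)
Mul(123, Add(a, Add(-51, Mul(-1, -1)))) = Mul(123, Add(Add(Rational(-4, 7), Pow(77, Rational(1, 2))), Add(-51, Mul(-1, -1)))) = Mul(123, Add(Add(Rational(-4, 7), Pow(77, Rational(1, 2))), Add(-51, 1))) = Mul(123, Add(Add(Rational(-4, 7), Pow(77, Rational(1, 2))), -50)) = Mul(123, Add(Rational(-354, 7), Pow(77, Rational(1, 2)))) = Add(Rational(-43542, 7), Mul(123, Pow(77, Rational(1, 2))))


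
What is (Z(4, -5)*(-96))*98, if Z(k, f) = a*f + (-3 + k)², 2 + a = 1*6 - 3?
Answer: 37632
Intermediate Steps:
a = 1 (a = -2 + (1*6 - 3) = -2 + (6 - 3) = -2 + 3 = 1)
Z(k, f) = f + (-3 + k)² (Z(k, f) = 1*f + (-3 + k)² = f + (-3 + k)²)
(Z(4, -5)*(-96))*98 = ((-5 + (-3 + 4)²)*(-96))*98 = ((-5 + 1²)*(-96))*98 = ((-5 + 1)*(-96))*98 = -4*(-96)*98 = 384*98 = 37632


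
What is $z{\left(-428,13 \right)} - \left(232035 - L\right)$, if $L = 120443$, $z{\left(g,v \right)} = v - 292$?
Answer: $-111871$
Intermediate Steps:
$z{\left(g,v \right)} = -292 + v$
$z{\left(-428,13 \right)} - \left(232035 - L\right) = \left(-292 + 13\right) - \left(232035 - 120443\right) = -279 - \left(232035 - 120443\right) = -279 - 111592 = -111871$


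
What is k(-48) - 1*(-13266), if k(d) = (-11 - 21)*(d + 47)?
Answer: 13298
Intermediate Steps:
k(d) = -1504 - 32*d (k(d) = -32*(47 + d) = -1504 - 32*d)
k(-48) - 1*(-13266) = (-1504 - 32*(-48)) - 1*(-13266) = (-1504 + 1536) + 13266 = 32 + 13266 = 13298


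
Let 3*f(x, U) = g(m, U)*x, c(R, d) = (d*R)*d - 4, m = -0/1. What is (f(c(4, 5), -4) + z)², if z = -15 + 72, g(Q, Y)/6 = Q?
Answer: 3249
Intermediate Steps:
m = 0 (m = -0 = -4*0 = 0)
c(R, d) = -4 + R*d² (c(R, d) = (R*d)*d - 4 = R*d² - 4 = -4 + R*d²)
g(Q, Y) = 6*Q
z = 57
f(x, U) = 0 (f(x, U) = ((6*0)*x)/3 = (0*x)/3 = (⅓)*0 = 0)
(f(c(4, 5), -4) + z)² = (0 + 57)² = 57² = 3249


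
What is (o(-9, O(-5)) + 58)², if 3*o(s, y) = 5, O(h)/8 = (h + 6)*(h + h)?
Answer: 32041/9 ≈ 3560.1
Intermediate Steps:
O(h) = 16*h*(6 + h) (O(h) = 8*((h + 6)*(h + h)) = 8*((6 + h)*(2*h)) = 8*(2*h*(6 + h)) = 16*h*(6 + h))
o(s, y) = 5/3 (o(s, y) = (⅓)*5 = 5/3)
(o(-9, O(-5)) + 58)² = (5/3 + 58)² = (179/3)² = 32041/9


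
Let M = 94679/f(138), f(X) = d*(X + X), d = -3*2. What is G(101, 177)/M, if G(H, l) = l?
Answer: -293112/94679 ≈ -3.0958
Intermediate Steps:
d = -6
f(X) = -12*X (f(X) = -6*(X + X) = -12*X)
M = -94679/1656 (M = 94679/((-12*138)) = 94679/(-1656) = 94679*(-1/1656) = -94679/1656 ≈ -57.173)
G(101, 177)/M = 177/(-94679/1656) = 177*(-1656/94679) = -293112/94679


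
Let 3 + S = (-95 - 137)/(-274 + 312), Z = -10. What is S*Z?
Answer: 1730/19 ≈ 91.053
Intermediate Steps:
S = -173/19 (S = -3 + (-95 - 137)/(-274 + 312) = -3 - 232/38 = -3 - 232*1/38 = -3 - 116/19 = -173/19 ≈ -9.1053)
S*Z = -173/19*(-10) = 1730/19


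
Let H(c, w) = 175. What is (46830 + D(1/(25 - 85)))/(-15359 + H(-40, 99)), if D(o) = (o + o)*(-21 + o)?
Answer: -84295261/27331200 ≈ -3.0842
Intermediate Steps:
D(o) = 2*o*(-21 + o) (D(o) = (2*o)*(-21 + o) = 2*o*(-21 + o))
(46830 + D(1/(25 - 85)))/(-15359 + H(-40, 99)) = (46830 + 2*(-21 + 1/(25 - 85))/(25 - 85))/(-15359 + 175) = (46830 + 2*(-21 + 1/(-60))/(-60))/(-15184) = (46830 + 2*(-1/60)*(-21 - 1/60))*(-1/15184) = (46830 + 2*(-1/60)*(-1261/60))*(-1/15184) = (46830 + 1261/1800)*(-1/15184) = (84295261/1800)*(-1/15184) = -84295261/27331200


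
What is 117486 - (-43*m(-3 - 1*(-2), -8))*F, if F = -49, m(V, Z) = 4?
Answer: 109058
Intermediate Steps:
117486 - (-43*m(-3 - 1*(-2), -8))*F = 117486 - (-43*4)*(-49) = 117486 - (-172)*(-49) = 117486 - 1*8428 = 117486 - 8428 = 109058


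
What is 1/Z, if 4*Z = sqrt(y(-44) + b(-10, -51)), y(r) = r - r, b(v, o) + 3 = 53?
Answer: 2*sqrt(2)/5 ≈ 0.56569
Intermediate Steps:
b(v, o) = 50 (b(v, o) = -3 + 53 = 50)
y(r) = 0
Z = 5*sqrt(2)/4 (Z = sqrt(0 + 50)/4 = sqrt(50)/4 = (5*sqrt(2))/4 = 5*sqrt(2)/4 ≈ 1.7678)
1/Z = 1/(5*sqrt(2)/4) = 2*sqrt(2)/5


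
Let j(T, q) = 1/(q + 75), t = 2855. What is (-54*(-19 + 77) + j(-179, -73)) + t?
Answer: -553/2 ≈ -276.50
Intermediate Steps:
j(T, q) = 1/(75 + q)
(-54*(-19 + 77) + j(-179, -73)) + t = (-54*(-19 + 77) + 1/(75 - 73)) + 2855 = (-54*58 + 1/2) + 2855 = (-3132 + ½) + 2855 = -6263/2 + 2855 = -553/2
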